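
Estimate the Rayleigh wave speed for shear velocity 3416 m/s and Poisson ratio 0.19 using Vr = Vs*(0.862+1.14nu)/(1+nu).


Numerator factor = 0.862 + 1.14*0.19 = 1.0786
Denominator = 1 + 0.19 = 1.19
Vr = 3416 * 1.0786 / 1.19 = 3096.22 m/s

3096.22


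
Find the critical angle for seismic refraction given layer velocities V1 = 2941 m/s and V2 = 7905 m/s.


V1/V2 = 2941/7905 = 0.372043
theta_c = arcsin(0.372043) = 21.8417 degrees

21.8417


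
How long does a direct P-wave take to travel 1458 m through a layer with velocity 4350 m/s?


t = x / V
= 1458 / 4350
= 0.3352 s

0.3352


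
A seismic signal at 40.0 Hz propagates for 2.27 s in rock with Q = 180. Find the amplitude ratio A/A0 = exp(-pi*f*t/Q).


pi*f*t/Q = pi*40.0*2.27/180 = 1.584759
A/A0 = exp(-1.584759) = 0.204997

0.204997


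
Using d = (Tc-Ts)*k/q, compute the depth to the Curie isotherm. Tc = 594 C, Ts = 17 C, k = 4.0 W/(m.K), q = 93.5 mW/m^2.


T_Curie - T_surf = 594 - 17 = 577 C
Convert q to W/m^2: 93.5 mW/m^2 = 0.0935 W/m^2
d = 577 * 4.0 / 0.0935 = 24684.49 m

24684.49


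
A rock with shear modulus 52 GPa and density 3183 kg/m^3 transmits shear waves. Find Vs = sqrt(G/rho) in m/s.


Convert G to Pa: G = 52e9 Pa
Compute G/rho = 52e9 / 3183 = 16336789.1926
Vs = sqrt(16336789.1926) = 4041.88 m/s

4041.88


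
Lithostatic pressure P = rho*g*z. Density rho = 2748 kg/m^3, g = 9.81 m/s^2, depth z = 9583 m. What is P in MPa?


P = rho * g * z / 1e6
= 2748 * 9.81 * 9583 / 1e6
= 258337364.04 / 1e6
= 258.3374 MPa

258.3374


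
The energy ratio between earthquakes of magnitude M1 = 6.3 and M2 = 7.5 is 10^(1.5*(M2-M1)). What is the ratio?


M2 - M1 = 7.5 - 6.3 = 1.2
1.5 * 1.2 = 1.8
ratio = 10^1.8 = 63.1

63.1


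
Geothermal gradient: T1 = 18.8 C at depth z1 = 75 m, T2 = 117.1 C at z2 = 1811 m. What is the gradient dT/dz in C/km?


dT = 117.1 - 18.8 = 98.3 C
dz = 1811 - 75 = 1736 m
gradient = dT/dz * 1000 = 98.3/1736 * 1000 = 56.6244 C/km

56.6244


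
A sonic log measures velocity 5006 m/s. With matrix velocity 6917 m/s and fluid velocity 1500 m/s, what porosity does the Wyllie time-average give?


1/V - 1/Vm = 1/5006 - 1/6917 = 5.519e-05
1/Vf - 1/Vm = 1/1500 - 1/6917 = 0.0005221
phi = 5.519e-05 / 0.0005221 = 0.1057

0.1057


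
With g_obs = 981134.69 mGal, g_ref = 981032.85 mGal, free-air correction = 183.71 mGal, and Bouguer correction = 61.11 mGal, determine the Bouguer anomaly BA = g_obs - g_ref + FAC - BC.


BA = g_obs - g_ref + FAC - BC
= 981134.69 - 981032.85 + 183.71 - 61.11
= 224.44 mGal

224.44


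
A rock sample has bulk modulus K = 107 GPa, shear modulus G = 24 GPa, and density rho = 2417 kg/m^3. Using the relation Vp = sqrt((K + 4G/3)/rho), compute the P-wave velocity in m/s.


First compute the effective modulus:
K + 4G/3 = 107e9 + 4*24e9/3 = 139000000000.0 Pa
Then divide by density:
139000000000.0 / 2417 = 57509309.0608 Pa/(kg/m^3)
Take the square root:
Vp = sqrt(57509309.0608) = 7583.49 m/s

7583.49


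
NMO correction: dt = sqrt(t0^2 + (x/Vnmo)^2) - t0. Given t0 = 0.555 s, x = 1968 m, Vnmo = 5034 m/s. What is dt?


x/Vnmo = 1968/5034 = 0.390942
(x/Vnmo)^2 = 0.152835
t0^2 = 0.308025
sqrt(0.308025 + 0.152835) = 0.678867
dt = 0.678867 - 0.555 = 0.123867

0.123867


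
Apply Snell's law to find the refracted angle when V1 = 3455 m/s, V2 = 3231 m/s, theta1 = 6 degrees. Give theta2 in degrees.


sin(theta1) = sin(6 deg) = 0.104528
sin(theta2) = V2/V1 * sin(theta1) = 3231/3455 * 0.104528 = 0.097752
theta2 = arcsin(0.097752) = 5.6097 degrees

5.6097


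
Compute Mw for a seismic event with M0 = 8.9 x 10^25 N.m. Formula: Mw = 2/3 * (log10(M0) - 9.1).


log10(M0) = log10(8.9 x 10^25) = 25.9494
Mw = 2/3 * (25.9494 - 9.1)
= 2/3 * 16.8494
= 11.23

11.23


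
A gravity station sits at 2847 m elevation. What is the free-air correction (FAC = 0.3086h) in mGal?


FAC = 0.3086 * h
= 0.3086 * 2847
= 878.5842 mGal

878.5842


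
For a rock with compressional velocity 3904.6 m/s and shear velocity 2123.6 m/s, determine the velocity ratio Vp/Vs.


Vp/Vs = 3904.6 / 2123.6
= 1.8387

1.8387


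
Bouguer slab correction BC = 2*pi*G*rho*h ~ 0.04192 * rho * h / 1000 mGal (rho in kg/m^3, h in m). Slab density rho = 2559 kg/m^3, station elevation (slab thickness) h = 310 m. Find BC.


BC = 0.04192 * rho * h / 1000
= 0.04192 * 2559 * 310 / 1000
= 33.2547 mGal

33.2547


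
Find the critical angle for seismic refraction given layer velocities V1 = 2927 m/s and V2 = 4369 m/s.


V1/V2 = 2927/4369 = 0.669947
theta_c = arcsin(0.669947) = 42.063 degrees

42.063


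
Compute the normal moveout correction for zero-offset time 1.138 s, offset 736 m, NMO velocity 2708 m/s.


x/Vnmo = 736/2708 = 0.271787
(x/Vnmo)^2 = 0.073868
t0^2 = 1.295044
sqrt(1.295044 + 0.073868) = 1.170005
dt = 1.170005 - 1.138 = 0.032005

0.032005


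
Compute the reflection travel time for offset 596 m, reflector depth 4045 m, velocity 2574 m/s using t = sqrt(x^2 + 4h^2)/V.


x^2 + 4h^2 = 596^2 + 4*4045^2 = 355216 + 65448100 = 65803316
sqrt(65803316) = 8111.9243
t = 8111.9243 / 2574 = 3.1515 s

3.1515


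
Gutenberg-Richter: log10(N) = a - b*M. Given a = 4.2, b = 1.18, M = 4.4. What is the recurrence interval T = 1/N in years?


log10(N) = 4.2 - 1.18*4.4 = -0.992
N = 10^-0.992 = 0.101859
T = 1/N = 1/0.101859 = 9.8175 years

9.8175


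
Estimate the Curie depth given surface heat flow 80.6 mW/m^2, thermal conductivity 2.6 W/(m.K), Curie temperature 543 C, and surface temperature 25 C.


T_Curie - T_surf = 543 - 25 = 518 C
Convert q to W/m^2: 80.6 mW/m^2 = 0.0806 W/m^2
d = 518 * 2.6 / 0.0806 = 16709.68 m

16709.68


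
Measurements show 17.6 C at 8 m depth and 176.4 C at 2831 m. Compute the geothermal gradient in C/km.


dT = 176.4 - 17.6 = 158.8 C
dz = 2831 - 8 = 2823 m
gradient = dT/dz * 1000 = 158.8/2823 * 1000 = 56.2522 C/km

56.2522


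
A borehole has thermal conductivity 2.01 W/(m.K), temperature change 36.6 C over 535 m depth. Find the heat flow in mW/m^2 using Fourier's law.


q = k * dT / dz * 1000
= 2.01 * 36.6 / 535 * 1000
= 0.137507 * 1000
= 137.5065 mW/m^2

137.5065


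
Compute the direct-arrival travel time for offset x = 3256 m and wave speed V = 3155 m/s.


t = x / V
= 3256 / 3155
= 1.032 s

1.032


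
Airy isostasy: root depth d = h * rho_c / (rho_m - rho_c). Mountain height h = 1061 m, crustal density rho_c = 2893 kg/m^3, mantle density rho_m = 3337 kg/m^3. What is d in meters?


rho_m - rho_c = 3337 - 2893 = 444
d = 1061 * 2893 / 444
= 3069473 / 444
= 6913.23 m

6913.23


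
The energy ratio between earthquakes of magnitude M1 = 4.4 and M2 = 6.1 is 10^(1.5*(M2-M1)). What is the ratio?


M2 - M1 = 6.1 - 4.4 = 1.7
1.5 * 1.7 = 2.55
ratio = 10^2.55 = 354.81

354.81


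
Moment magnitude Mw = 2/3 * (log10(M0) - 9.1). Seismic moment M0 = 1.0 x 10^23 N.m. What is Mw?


log10(M0) = log10(1.0 x 10^23) = 23.0
Mw = 2/3 * (23.0 - 9.1)
= 2/3 * 13.9
= 9.27

9.27


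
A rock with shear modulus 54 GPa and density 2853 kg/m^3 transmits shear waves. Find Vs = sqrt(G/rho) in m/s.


Convert G to Pa: G = 54e9 Pa
Compute G/rho = 54e9 / 2853 = 18927444.795
Vs = sqrt(18927444.795) = 4350.57 m/s

4350.57


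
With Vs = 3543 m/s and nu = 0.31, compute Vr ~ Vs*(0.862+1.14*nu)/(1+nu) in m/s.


Numerator factor = 0.862 + 1.14*0.31 = 1.2154
Denominator = 1 + 0.31 = 1.31
Vr = 3543 * 1.2154 / 1.31 = 3287.15 m/s

3287.15


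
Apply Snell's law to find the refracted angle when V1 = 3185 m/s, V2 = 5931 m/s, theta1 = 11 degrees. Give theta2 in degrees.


sin(theta1) = sin(11 deg) = 0.190809
sin(theta2) = V2/V1 * sin(theta1) = 5931/3185 * 0.190809 = 0.355318
theta2 = arcsin(0.355318) = 20.8129 degrees

20.8129


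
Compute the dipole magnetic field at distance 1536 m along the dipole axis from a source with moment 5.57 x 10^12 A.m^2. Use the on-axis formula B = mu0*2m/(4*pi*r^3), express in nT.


m = 5.57 x 10^12 = 5570000000000 A.m^2
2m = 11140000000000 A.m^2
r^3 = 1536^3 = 3623878656
B = (4pi*10^-7) * 11140000000000 / (4*pi * 3623878656) * 1e9
= 13998936.864396 / 45539002252.76 * 1e9
= 307405.4365 nT

307405.4365


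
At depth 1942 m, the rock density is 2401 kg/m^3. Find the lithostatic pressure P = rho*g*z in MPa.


P = rho * g * z / 1e6
= 2401 * 9.81 * 1942 / 1e6
= 45741499.02 / 1e6
= 45.7415 MPa

45.7415


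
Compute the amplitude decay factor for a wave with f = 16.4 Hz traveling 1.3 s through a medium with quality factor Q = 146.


pi*f*t/Q = pi*16.4*1.3/146 = 0.458759
A/A0 = exp(-0.458759) = 0.632068

0.632068


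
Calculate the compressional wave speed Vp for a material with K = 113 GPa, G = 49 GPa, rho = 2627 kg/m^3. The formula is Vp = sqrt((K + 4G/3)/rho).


First compute the effective modulus:
K + 4G/3 = 113e9 + 4*49e9/3 = 178333333333.33 Pa
Then divide by density:
178333333333.33 / 2627 = 67884786.1946 Pa/(kg/m^3)
Take the square root:
Vp = sqrt(67884786.1946) = 8239.22 m/s

8239.22


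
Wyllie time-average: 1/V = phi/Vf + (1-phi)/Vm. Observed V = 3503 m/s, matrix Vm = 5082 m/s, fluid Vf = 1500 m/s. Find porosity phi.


1/V - 1/Vm = 1/3503 - 1/5082 = 8.87e-05
1/Vf - 1/Vm = 1/1500 - 1/5082 = 0.00046989
phi = 8.87e-05 / 0.00046989 = 0.1888

0.1888


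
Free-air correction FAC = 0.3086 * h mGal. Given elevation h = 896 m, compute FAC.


FAC = 0.3086 * h
= 0.3086 * 896
= 276.5056 mGal

276.5056


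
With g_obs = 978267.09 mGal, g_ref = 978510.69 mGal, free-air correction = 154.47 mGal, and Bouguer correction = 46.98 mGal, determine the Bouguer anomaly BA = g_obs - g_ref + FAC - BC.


BA = g_obs - g_ref + FAC - BC
= 978267.09 - 978510.69 + 154.47 - 46.98
= -136.11 mGal

-136.11


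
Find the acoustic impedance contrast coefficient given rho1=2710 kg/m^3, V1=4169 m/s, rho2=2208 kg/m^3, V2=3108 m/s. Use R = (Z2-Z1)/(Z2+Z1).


Z1 = 2710 * 4169 = 11297990
Z2 = 2208 * 3108 = 6862464
R = (6862464 - 11297990) / (6862464 + 11297990) = -4435526 / 18160454 = -0.2442

-0.2442


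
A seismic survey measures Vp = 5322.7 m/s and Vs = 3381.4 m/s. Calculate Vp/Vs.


Vp/Vs = 5322.7 / 3381.4
= 1.5741

1.5741


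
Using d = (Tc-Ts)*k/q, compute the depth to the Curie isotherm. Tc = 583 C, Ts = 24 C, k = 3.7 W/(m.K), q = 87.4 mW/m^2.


T_Curie - T_surf = 583 - 24 = 559 C
Convert q to W/m^2: 87.4 mW/m^2 = 0.0874 W/m^2
d = 559 * 3.7 / 0.0874 = 23664.76 m

23664.76


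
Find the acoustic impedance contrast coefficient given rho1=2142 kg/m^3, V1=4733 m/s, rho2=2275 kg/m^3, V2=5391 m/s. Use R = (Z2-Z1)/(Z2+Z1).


Z1 = 2142 * 4733 = 10138086
Z2 = 2275 * 5391 = 12264525
R = (12264525 - 10138086) / (12264525 + 10138086) = 2126439 / 22402611 = 0.0949

0.0949


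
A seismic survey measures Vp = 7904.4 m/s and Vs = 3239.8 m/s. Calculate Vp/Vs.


Vp/Vs = 7904.4 / 3239.8
= 2.4398

2.4398


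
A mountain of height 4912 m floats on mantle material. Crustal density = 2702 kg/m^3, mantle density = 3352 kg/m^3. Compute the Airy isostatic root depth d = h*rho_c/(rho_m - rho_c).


rho_m - rho_c = 3352 - 2702 = 650
d = 4912 * 2702 / 650
= 13272224 / 650
= 20418.81 m

20418.81


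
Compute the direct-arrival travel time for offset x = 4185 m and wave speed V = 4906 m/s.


t = x / V
= 4185 / 4906
= 0.853 s

0.853


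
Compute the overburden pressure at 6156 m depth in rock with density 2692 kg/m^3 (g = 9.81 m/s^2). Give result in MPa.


P = rho * g * z / 1e6
= 2692 * 9.81 * 6156 / 1e6
= 162570849.12 / 1e6
= 162.5708 MPa

162.5708


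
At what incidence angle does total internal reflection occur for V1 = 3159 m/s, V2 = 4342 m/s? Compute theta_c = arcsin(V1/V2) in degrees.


V1/V2 = 3159/4342 = 0.727545
theta_c = arcsin(0.727545) = 46.681 degrees

46.681


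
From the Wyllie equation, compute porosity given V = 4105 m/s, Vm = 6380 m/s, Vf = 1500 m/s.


1/V - 1/Vm = 1/4105 - 1/6380 = 8.687e-05
1/Vf - 1/Vm = 1/1500 - 1/6380 = 0.00050993
phi = 8.687e-05 / 0.00050993 = 0.1703

0.1703


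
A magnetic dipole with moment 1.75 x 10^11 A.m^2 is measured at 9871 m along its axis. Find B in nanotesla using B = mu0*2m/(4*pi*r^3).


m = 1.75 x 10^11 = 175000000000 A.m^2
2m = 350000000000 A.m^2
r^3 = 9871^3 = 961797083311
B = (4pi*10^-7) * 350000000000 / (4*pi * 961797083311) * 1e9
= 439822.971503 / 12086298604695.71 * 1e9
= 36.3902 nT

36.3902


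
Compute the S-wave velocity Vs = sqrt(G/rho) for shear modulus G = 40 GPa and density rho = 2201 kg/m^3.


Convert G to Pa: G = 40e9 Pa
Compute G/rho = 40e9 / 2201 = 18173557.4739
Vs = sqrt(18173557.4739) = 4263.05 m/s

4263.05


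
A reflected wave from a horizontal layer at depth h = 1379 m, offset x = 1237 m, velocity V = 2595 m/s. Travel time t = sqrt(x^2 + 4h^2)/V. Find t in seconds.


x^2 + 4h^2 = 1237^2 + 4*1379^2 = 1530169 + 7606564 = 9136733
sqrt(9136733) = 3022.7029
t = 3022.7029 / 2595 = 1.1648 s

1.1648


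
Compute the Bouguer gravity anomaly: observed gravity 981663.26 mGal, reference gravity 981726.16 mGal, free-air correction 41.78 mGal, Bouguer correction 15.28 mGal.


BA = g_obs - g_ref + FAC - BC
= 981663.26 - 981726.16 + 41.78 - 15.28
= -36.4 mGal

-36.4


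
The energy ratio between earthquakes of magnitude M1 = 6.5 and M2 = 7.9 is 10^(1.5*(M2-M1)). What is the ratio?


M2 - M1 = 7.9 - 6.5 = 1.4
1.5 * 1.4 = 2.1
ratio = 10^2.1 = 125.89

125.89


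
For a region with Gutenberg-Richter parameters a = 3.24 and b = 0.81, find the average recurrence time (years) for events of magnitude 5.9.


log10(N) = 3.24 - 0.81*5.9 = -1.539
N = 10^-1.539 = 0.028907
T = 1/N = 1/0.028907 = 34.5939 years

34.5939


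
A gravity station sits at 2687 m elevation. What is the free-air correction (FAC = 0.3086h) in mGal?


FAC = 0.3086 * h
= 0.3086 * 2687
= 829.2082 mGal

829.2082


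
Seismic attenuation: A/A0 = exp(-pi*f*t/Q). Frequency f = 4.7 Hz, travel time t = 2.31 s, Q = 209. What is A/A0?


pi*f*t/Q = pi*4.7*2.31/209 = 0.163197
A/A0 = exp(-0.163197) = 0.849423

0.849423


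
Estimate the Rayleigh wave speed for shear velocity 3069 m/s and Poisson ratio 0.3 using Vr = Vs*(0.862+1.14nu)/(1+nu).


Numerator factor = 0.862 + 1.14*0.3 = 1.204
Denominator = 1 + 0.3 = 1.3
Vr = 3069 * 1.204 / 1.3 = 2842.37 m/s

2842.37


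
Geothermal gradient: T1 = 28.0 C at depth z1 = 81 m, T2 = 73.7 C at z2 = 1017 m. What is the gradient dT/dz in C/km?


dT = 73.7 - 28.0 = 45.7 C
dz = 1017 - 81 = 936 m
gradient = dT/dz * 1000 = 45.7/936 * 1000 = 48.8248 C/km

48.8248


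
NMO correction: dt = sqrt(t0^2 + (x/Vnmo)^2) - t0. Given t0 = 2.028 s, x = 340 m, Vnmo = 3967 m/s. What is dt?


x/Vnmo = 340/3967 = 0.085707
(x/Vnmo)^2 = 0.007346
t0^2 = 4.112784
sqrt(4.112784 + 0.007346) = 2.02981
dt = 2.02981 - 2.028 = 0.00181

0.00181


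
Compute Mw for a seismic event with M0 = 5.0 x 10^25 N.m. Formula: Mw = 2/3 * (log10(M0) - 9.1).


log10(M0) = log10(5.0 x 10^25) = 25.699
Mw = 2/3 * (25.699 - 9.1)
= 2/3 * 16.599
= 11.07

11.07


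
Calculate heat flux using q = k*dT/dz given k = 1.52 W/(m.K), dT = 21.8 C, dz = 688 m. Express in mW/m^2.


q = k * dT / dz * 1000
= 1.52 * 21.8 / 688 * 1000
= 0.048163 * 1000
= 48.1628 mW/m^2

48.1628


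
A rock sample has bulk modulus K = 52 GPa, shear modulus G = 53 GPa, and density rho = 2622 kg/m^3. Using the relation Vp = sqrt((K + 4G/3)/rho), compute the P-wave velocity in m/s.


First compute the effective modulus:
K + 4G/3 = 52e9 + 4*53e9/3 = 122666666666.67 Pa
Then divide by density:
122666666666.67 / 2622 = 46783625.731 Pa/(kg/m^3)
Take the square root:
Vp = sqrt(46783625.731) = 6839.86 m/s

6839.86


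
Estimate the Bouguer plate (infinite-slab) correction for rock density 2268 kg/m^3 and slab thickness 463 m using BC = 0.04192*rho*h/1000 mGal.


BC = 0.04192 * rho * h / 1000
= 0.04192 * 2268 * 463 / 1000
= 44.0195 mGal

44.0195


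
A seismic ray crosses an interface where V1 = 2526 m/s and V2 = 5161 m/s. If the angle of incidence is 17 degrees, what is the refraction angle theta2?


sin(theta1) = sin(17 deg) = 0.292372
sin(theta2) = V2/V1 * sin(theta1) = 5161/2526 * 0.292372 = 0.59736
theta2 = arcsin(0.59736) = 36.681 degrees

36.681


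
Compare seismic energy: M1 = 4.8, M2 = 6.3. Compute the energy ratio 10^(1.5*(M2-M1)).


M2 - M1 = 6.3 - 4.8 = 1.5
1.5 * 1.5 = 2.25
ratio = 10^2.25 = 177.83

177.83


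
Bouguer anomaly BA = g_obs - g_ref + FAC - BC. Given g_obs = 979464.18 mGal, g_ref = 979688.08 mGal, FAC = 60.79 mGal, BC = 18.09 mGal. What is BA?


BA = g_obs - g_ref + FAC - BC
= 979464.18 - 979688.08 + 60.79 - 18.09
= -181.2 mGal

-181.2


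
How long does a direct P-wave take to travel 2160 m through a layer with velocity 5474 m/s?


t = x / V
= 2160 / 5474
= 0.3946 s

0.3946


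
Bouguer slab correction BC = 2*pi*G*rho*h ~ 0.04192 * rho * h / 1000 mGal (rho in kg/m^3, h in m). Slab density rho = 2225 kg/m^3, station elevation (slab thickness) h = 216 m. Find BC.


BC = 0.04192 * rho * h / 1000
= 0.04192 * 2225 * 216 / 1000
= 20.1468 mGal

20.1468


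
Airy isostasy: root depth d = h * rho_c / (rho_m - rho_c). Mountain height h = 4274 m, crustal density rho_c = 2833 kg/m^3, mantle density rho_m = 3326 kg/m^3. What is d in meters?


rho_m - rho_c = 3326 - 2833 = 493
d = 4274 * 2833 / 493
= 12108242 / 493
= 24560.33 m

24560.33


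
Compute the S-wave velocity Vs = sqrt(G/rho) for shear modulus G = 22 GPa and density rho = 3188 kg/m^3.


Convert G to Pa: G = 22e9 Pa
Compute G/rho = 22e9 / 3188 = 6900878.2936
Vs = sqrt(6900878.2936) = 2626.95 m/s

2626.95


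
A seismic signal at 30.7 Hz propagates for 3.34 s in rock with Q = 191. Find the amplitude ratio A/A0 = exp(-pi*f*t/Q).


pi*f*t/Q = pi*30.7*3.34/191 = 1.686558
A/A0 = exp(-1.686558) = 0.185156

0.185156


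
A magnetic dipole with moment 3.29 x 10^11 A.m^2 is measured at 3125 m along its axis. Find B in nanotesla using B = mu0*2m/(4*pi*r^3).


m = 3.29 x 10^11 = 329000000000 A.m^2
2m = 658000000000 A.m^2
r^3 = 3125^3 = 30517578125
B = (4pi*10^-7) * 658000000000 / (4*pi * 30517578125) * 1e9
= 826867.186425 / 383495196971.41 * 1e9
= 2156.1344 nT

2156.1344


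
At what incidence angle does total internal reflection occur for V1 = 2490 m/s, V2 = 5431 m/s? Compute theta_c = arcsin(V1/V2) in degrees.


V1/V2 = 2490/5431 = 0.458479
theta_c = arcsin(0.458479) = 27.289 degrees

27.289


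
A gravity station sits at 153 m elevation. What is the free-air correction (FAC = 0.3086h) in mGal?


FAC = 0.3086 * h
= 0.3086 * 153
= 47.2158 mGal

47.2158


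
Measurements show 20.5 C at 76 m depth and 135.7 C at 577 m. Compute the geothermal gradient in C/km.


dT = 135.7 - 20.5 = 115.2 C
dz = 577 - 76 = 501 m
gradient = dT/dz * 1000 = 115.2/501 * 1000 = 229.9401 C/km

229.9401


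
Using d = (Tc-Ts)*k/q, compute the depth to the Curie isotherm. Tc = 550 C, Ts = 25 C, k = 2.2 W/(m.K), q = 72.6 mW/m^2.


T_Curie - T_surf = 550 - 25 = 525 C
Convert q to W/m^2: 72.6 mW/m^2 = 0.0726 W/m^2
d = 525 * 2.2 / 0.0726 = 15909.09 m

15909.09


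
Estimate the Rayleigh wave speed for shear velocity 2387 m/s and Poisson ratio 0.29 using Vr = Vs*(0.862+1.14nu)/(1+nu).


Numerator factor = 0.862 + 1.14*0.29 = 1.1926
Denominator = 1 + 0.29 = 1.29
Vr = 2387 * 1.1926 / 1.29 = 2206.77 m/s

2206.77


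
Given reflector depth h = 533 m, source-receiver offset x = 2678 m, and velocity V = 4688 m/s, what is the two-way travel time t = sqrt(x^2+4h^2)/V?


x^2 + 4h^2 = 2678^2 + 4*533^2 = 7171684 + 1136356 = 8308040
sqrt(8308040) = 2882.3671
t = 2882.3671 / 4688 = 0.6148 s

0.6148


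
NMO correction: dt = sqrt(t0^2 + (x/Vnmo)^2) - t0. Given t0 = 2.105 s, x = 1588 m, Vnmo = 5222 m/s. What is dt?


x/Vnmo = 1588/5222 = 0.304098
(x/Vnmo)^2 = 0.092476
t0^2 = 4.431025
sqrt(4.431025 + 0.092476) = 2.126852
dt = 2.126852 - 2.105 = 0.021852

0.021852


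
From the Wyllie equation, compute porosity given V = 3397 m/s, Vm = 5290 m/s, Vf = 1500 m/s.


1/V - 1/Vm = 1/3397 - 1/5290 = 0.00010534
1/Vf - 1/Vm = 1/1500 - 1/5290 = 0.00047763
phi = 0.00010534 / 0.00047763 = 0.2206

0.2206


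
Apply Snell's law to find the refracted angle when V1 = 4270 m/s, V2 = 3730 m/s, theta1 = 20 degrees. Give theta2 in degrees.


sin(theta1) = sin(20 deg) = 0.34202
sin(theta2) = V2/V1 * sin(theta1) = 3730/4270 * 0.34202 = 0.298767
theta2 = arcsin(0.298767) = 17.3836 degrees

17.3836


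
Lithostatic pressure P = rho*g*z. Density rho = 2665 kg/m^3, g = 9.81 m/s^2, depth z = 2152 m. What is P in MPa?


P = rho * g * z / 1e6
= 2665 * 9.81 * 2152 / 1e6
= 56261134.8 / 1e6
= 56.2611 MPa

56.2611


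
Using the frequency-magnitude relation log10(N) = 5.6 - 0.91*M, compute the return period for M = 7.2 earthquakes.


log10(N) = 5.6 - 0.91*7.2 = -0.952
N = 10^-0.952 = 0.111686
T = 1/N = 1/0.111686 = 8.9536 years

8.9536


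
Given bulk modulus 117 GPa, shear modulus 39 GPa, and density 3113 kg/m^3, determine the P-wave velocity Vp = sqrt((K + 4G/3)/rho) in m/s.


First compute the effective modulus:
K + 4G/3 = 117e9 + 4*39e9/3 = 169000000000.0 Pa
Then divide by density:
169000000000.0 / 3113 = 54288467.716 Pa/(kg/m^3)
Take the square root:
Vp = sqrt(54288467.716) = 7368.07 m/s

7368.07


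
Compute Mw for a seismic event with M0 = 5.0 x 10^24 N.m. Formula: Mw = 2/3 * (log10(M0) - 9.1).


log10(M0) = log10(5.0 x 10^24) = 24.699
Mw = 2/3 * (24.699 - 9.1)
= 2/3 * 15.599
= 10.4

10.4


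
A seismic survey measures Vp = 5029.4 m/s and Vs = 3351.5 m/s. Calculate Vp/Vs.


Vp/Vs = 5029.4 / 3351.5
= 1.5006

1.5006


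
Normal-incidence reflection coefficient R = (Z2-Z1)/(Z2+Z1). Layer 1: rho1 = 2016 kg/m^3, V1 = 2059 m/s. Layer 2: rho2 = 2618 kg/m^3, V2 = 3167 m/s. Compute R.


Z1 = 2016 * 2059 = 4150944
Z2 = 2618 * 3167 = 8291206
R = (8291206 - 4150944) / (8291206 + 4150944) = 4140262 / 12442150 = 0.3328

0.3328


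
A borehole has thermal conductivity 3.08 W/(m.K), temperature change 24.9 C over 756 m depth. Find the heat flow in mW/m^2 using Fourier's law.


q = k * dT / dz * 1000
= 3.08 * 24.9 / 756 * 1000
= 0.101444 * 1000
= 101.4444 mW/m^2

101.4444


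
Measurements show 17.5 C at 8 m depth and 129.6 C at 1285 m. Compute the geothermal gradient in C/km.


dT = 129.6 - 17.5 = 112.1 C
dz = 1285 - 8 = 1277 m
gradient = dT/dz * 1000 = 112.1/1277 * 1000 = 87.7839 C/km

87.7839


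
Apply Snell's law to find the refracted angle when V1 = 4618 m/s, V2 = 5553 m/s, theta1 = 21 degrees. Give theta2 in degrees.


sin(theta1) = sin(21 deg) = 0.358368
sin(theta2) = V2/V1 * sin(theta1) = 5553/4618 * 0.358368 = 0.430926
theta2 = arcsin(0.430926) = 25.5264 degrees

25.5264


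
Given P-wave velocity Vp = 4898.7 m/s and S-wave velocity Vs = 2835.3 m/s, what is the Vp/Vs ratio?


Vp/Vs = 4898.7 / 2835.3
= 1.7278

1.7278


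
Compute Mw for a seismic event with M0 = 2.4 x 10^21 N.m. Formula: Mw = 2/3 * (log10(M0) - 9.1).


log10(M0) = log10(2.4 x 10^21) = 21.3802
Mw = 2/3 * (21.3802 - 9.1)
= 2/3 * 12.2802
= 8.19

8.19


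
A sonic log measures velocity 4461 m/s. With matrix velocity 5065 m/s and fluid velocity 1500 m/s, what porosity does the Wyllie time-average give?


1/V - 1/Vm = 1/4461 - 1/5065 = 2.673e-05
1/Vf - 1/Vm = 1/1500 - 1/5065 = 0.00046923
phi = 2.673e-05 / 0.00046923 = 0.057

0.057


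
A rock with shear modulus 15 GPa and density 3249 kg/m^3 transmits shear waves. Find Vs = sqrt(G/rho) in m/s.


Convert G to Pa: G = 15e9 Pa
Compute G/rho = 15e9 / 3249 = 4616805.1708
Vs = sqrt(4616805.1708) = 2148.68 m/s

2148.68


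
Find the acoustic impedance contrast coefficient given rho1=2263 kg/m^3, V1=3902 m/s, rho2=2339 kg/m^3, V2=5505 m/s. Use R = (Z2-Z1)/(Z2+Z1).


Z1 = 2263 * 3902 = 8830226
Z2 = 2339 * 5505 = 12876195
R = (12876195 - 8830226) / (12876195 + 8830226) = 4045969 / 21706421 = 0.1864

0.1864


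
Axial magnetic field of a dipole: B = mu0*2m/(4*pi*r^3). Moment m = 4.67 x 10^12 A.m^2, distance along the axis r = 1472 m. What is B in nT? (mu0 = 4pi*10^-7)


m = 4.67 x 10^12 = 4670000000000 A.m^2
2m = 9340000000000 A.m^2
r^3 = 1472^3 = 3189506048
B = (4pi*10^-7) * 9340000000000 / (4*pi * 3189506048) * 1e9
= 11736990.153811 / 40080515075.91 * 1e9
= 292835.3124 nT

292835.3124


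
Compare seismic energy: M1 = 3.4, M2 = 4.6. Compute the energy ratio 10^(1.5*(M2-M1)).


M2 - M1 = 4.6 - 3.4 = 1.2
1.5 * 1.2 = 1.8
ratio = 10^1.8 = 63.1

63.1


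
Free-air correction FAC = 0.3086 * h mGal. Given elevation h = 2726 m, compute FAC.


FAC = 0.3086 * h
= 0.3086 * 2726
= 841.2436 mGal

841.2436


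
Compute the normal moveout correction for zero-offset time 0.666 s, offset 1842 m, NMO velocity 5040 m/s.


x/Vnmo = 1842/5040 = 0.365476
(x/Vnmo)^2 = 0.133573
t0^2 = 0.443556
sqrt(0.443556 + 0.133573) = 0.75969
dt = 0.75969 - 0.666 = 0.09369

0.09369


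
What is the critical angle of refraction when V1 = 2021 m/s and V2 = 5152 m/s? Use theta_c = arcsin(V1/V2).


V1/V2 = 2021/5152 = 0.392275
theta_c = arcsin(0.392275) = 23.0961 degrees

23.0961


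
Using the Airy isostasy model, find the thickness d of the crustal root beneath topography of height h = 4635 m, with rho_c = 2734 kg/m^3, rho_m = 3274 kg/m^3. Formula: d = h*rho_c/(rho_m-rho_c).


rho_m - rho_c = 3274 - 2734 = 540
d = 4635 * 2734 / 540
= 12672090 / 540
= 23466.83 m

23466.83


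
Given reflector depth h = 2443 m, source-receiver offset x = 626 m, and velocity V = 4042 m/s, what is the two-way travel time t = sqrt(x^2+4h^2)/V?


x^2 + 4h^2 = 626^2 + 4*2443^2 = 391876 + 23872996 = 24264872
sqrt(24264872) = 4925.9387
t = 4925.9387 / 4042 = 1.2187 s

1.2187


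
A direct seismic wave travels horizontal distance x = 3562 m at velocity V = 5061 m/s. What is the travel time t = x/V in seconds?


t = x / V
= 3562 / 5061
= 0.7038 s

0.7038


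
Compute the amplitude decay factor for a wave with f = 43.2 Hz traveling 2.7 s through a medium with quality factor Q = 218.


pi*f*t/Q = pi*43.2*2.7/218 = 1.680896
A/A0 = exp(-1.680896) = 0.186207

0.186207


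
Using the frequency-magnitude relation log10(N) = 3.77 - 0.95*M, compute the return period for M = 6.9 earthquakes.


log10(N) = 3.77 - 0.95*6.9 = -2.785
N = 10^-2.785 = 0.001641
T = 1/N = 1/0.001641 = 609.5369 years

609.5369


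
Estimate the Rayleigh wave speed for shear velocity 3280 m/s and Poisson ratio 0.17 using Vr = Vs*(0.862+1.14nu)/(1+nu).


Numerator factor = 0.862 + 1.14*0.17 = 1.0558
Denominator = 1 + 0.17 = 1.17
Vr = 3280 * 1.0558 / 1.17 = 2959.85 m/s

2959.85


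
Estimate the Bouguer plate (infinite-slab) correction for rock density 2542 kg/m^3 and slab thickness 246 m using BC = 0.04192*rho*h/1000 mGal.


BC = 0.04192 * rho * h / 1000
= 0.04192 * 2542 * 246 / 1000
= 26.2139 mGal

26.2139


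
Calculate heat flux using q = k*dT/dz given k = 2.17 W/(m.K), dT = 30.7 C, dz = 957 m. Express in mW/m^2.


q = k * dT / dz * 1000
= 2.17 * 30.7 / 957 * 1000
= 0.069612 * 1000
= 69.6123 mW/m^2

69.6123


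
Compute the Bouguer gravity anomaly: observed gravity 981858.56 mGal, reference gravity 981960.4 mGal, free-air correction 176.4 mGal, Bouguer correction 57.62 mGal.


BA = g_obs - g_ref + FAC - BC
= 981858.56 - 981960.4 + 176.4 - 57.62
= 16.94 mGal

16.94


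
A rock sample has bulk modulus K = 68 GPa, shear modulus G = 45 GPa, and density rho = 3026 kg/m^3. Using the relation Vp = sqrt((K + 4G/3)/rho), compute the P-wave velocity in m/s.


First compute the effective modulus:
K + 4G/3 = 68e9 + 4*45e9/3 = 128000000000.0 Pa
Then divide by density:
128000000000.0 / 3026 = 42300066.0939 Pa/(kg/m^3)
Take the square root:
Vp = sqrt(42300066.0939) = 6503.85 m/s

6503.85


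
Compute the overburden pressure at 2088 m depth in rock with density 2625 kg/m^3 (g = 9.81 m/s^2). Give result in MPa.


P = rho * g * z / 1e6
= 2625 * 9.81 * 2088 / 1e6
= 53768610.0 / 1e6
= 53.7686 MPa

53.7686


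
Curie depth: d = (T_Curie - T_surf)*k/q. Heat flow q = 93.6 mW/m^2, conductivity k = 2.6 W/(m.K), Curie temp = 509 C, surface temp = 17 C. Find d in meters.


T_Curie - T_surf = 509 - 17 = 492 C
Convert q to W/m^2: 93.6 mW/m^2 = 0.0936 W/m^2
d = 492 * 2.6 / 0.0936 = 13666.67 m

13666.67


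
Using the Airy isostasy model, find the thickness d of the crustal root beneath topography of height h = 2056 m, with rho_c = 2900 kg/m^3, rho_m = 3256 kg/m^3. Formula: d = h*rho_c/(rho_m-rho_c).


rho_m - rho_c = 3256 - 2900 = 356
d = 2056 * 2900 / 356
= 5962400 / 356
= 16748.31 m

16748.31


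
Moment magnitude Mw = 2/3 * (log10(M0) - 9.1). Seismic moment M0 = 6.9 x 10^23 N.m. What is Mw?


log10(M0) = log10(6.9 x 10^23) = 23.8388
Mw = 2/3 * (23.8388 - 9.1)
= 2/3 * 14.7388
= 9.83

9.83


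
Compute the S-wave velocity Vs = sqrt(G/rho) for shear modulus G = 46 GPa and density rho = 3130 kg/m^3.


Convert G to Pa: G = 46e9 Pa
Compute G/rho = 46e9 / 3130 = 14696485.623
Vs = sqrt(14696485.623) = 3833.6 m/s

3833.6


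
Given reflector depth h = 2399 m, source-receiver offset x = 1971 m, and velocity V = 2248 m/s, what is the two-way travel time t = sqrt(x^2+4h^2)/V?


x^2 + 4h^2 = 1971^2 + 4*2399^2 = 3884841 + 23020804 = 26905645
sqrt(26905645) = 5187.0652
t = 5187.0652 / 2248 = 2.3074 s

2.3074


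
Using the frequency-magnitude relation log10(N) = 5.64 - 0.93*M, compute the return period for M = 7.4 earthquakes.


log10(N) = 5.64 - 0.93*7.4 = -1.242
N = 10^-1.242 = 0.05728
T = 1/N = 1/0.05728 = 17.4582 years

17.4582


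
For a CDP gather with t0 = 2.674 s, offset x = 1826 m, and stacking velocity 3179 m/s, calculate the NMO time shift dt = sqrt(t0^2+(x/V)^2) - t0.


x/Vnmo = 1826/3179 = 0.574394
(x/Vnmo)^2 = 0.329929
t0^2 = 7.150276
sqrt(7.150276 + 0.329929) = 2.734996
dt = 2.734996 - 2.674 = 0.060996

0.060996


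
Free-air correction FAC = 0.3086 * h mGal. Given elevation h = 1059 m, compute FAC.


FAC = 0.3086 * h
= 0.3086 * 1059
= 326.8074 mGal

326.8074


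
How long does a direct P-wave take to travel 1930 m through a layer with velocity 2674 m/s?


t = x / V
= 1930 / 2674
= 0.7218 s

0.7218


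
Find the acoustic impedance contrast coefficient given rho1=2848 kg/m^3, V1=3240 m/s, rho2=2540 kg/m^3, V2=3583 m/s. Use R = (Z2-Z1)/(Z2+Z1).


Z1 = 2848 * 3240 = 9227520
Z2 = 2540 * 3583 = 9100820
R = (9100820 - 9227520) / (9100820 + 9227520) = -126700 / 18328340 = -0.0069

-0.0069


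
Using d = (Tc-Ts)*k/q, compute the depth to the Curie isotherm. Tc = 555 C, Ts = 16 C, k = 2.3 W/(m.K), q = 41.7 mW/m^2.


T_Curie - T_surf = 555 - 16 = 539 C
Convert q to W/m^2: 41.7 mW/m^2 = 0.0417 W/m^2
d = 539 * 2.3 / 0.0417 = 29729.02 m

29729.02


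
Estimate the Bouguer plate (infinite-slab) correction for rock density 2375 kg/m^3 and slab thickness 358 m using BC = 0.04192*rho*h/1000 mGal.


BC = 0.04192 * rho * h / 1000
= 0.04192 * 2375 * 358 / 1000
= 35.6425 mGal

35.6425


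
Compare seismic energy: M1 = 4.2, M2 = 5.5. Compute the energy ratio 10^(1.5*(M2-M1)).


M2 - M1 = 5.5 - 4.2 = 1.3
1.5 * 1.3 = 1.95
ratio = 10^1.95 = 89.13

89.13


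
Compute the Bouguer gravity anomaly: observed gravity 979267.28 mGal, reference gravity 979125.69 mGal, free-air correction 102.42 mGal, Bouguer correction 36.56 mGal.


BA = g_obs - g_ref + FAC - BC
= 979267.28 - 979125.69 + 102.42 - 36.56
= 207.45 mGal

207.45


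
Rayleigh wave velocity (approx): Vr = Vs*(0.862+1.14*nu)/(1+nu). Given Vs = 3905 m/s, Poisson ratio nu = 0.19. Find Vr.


Numerator factor = 0.862 + 1.14*0.19 = 1.0786
Denominator = 1 + 0.19 = 1.19
Vr = 3905 * 1.0786 / 1.19 = 3539.44 m/s

3539.44


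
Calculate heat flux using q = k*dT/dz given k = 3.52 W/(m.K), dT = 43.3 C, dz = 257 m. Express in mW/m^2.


q = k * dT / dz * 1000
= 3.52 * 43.3 / 257 * 1000
= 0.593058 * 1000
= 593.0584 mW/m^2

593.0584


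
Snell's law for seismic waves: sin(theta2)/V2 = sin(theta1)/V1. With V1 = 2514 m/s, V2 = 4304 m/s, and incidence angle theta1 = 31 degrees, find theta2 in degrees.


sin(theta1) = sin(31 deg) = 0.515038
sin(theta2) = V2/V1 * sin(theta1) = 4304/2514 * 0.515038 = 0.881752
theta2 = arcsin(0.881752) = 61.8544 degrees

61.8544


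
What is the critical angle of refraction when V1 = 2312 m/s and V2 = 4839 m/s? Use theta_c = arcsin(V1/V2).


V1/V2 = 2312/4839 = 0.477785
theta_c = arcsin(0.477785) = 28.5408 degrees

28.5408


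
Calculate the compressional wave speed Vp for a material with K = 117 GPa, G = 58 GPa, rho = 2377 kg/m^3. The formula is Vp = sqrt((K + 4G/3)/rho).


First compute the effective modulus:
K + 4G/3 = 117e9 + 4*58e9/3 = 194333333333.33 Pa
Then divide by density:
194333333333.33 / 2377 = 81755714.486 Pa/(kg/m^3)
Take the square root:
Vp = sqrt(81755714.486) = 9041.89 m/s

9041.89


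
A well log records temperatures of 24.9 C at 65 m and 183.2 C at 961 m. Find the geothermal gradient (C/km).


dT = 183.2 - 24.9 = 158.3 C
dz = 961 - 65 = 896 m
gradient = dT/dz * 1000 = 158.3/896 * 1000 = 176.6741 C/km

176.6741


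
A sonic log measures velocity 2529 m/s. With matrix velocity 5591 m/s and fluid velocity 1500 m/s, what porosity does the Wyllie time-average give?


1/V - 1/Vm = 1/2529 - 1/5591 = 0.00021655
1/Vf - 1/Vm = 1/1500 - 1/5591 = 0.00048781
phi = 0.00021655 / 0.00048781 = 0.4439

0.4439


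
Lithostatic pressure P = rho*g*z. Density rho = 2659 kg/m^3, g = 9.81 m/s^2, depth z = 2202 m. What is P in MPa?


P = rho * g * z / 1e6
= 2659 * 9.81 * 2202 / 1e6
= 57438707.58 / 1e6
= 57.4387 MPa

57.4387


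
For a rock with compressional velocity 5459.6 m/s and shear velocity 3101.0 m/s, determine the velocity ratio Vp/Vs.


Vp/Vs = 5459.6 / 3101.0
= 1.7606

1.7606


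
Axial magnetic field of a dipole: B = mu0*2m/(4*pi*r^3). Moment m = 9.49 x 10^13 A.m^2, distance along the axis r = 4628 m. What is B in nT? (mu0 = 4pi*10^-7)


m = 9.49 x 10^13 = 94900000000000 A.m^2
2m = 189800000000000 A.m^2
r^3 = 4628^3 = 99124281152
B = (4pi*10^-7) * 189800000000000 / (4*pi * 99124281152) * 1e9
= 238509714.260537 / 1245632453837.97 * 1e9
= 191476.7984 nT

191476.7984


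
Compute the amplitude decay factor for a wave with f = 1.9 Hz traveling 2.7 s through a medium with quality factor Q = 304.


pi*f*t/Q = pi*1.9*2.7/304 = 0.053014
A/A0 = exp(-0.053014) = 0.948366

0.948366


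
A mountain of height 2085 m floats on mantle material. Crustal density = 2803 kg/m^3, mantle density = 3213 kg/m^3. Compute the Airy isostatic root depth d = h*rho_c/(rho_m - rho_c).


rho_m - rho_c = 3213 - 2803 = 410
d = 2085 * 2803 / 410
= 5844255 / 410
= 14254.28 m

14254.28


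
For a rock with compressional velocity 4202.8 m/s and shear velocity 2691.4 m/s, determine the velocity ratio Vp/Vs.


Vp/Vs = 4202.8 / 2691.4
= 1.5616

1.5616


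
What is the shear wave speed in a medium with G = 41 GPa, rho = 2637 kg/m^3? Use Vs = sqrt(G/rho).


Convert G to Pa: G = 41e9 Pa
Compute G/rho = 41e9 / 2637 = 15547971.1794
Vs = sqrt(15547971.1794) = 3943.09 m/s

3943.09


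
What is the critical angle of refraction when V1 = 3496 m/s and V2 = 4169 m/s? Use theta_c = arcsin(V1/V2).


V1/V2 = 3496/4169 = 0.83857
theta_c = arcsin(0.83857) = 56.9895 degrees

56.9895


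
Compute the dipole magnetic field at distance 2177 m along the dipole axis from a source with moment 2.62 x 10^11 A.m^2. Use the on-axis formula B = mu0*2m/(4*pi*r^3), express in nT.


m = 2.62 x 10^11 = 262000000000 A.m^2
2m = 524000000000 A.m^2
r^3 = 2177^3 = 10317519233
B = (4pi*10^-7) * 524000000000 / (4*pi * 10317519233) * 1e9
= 658477.820192 / 129653770502.66 * 1e9
= 5078.7402 nT

5078.7402


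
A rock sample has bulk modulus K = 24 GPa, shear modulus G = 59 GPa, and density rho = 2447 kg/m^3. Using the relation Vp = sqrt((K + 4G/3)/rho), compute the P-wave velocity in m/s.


First compute the effective modulus:
K + 4G/3 = 24e9 + 4*59e9/3 = 102666666666.67 Pa
Then divide by density:
102666666666.67 / 2447 = 41956136.7661 Pa/(kg/m^3)
Take the square root:
Vp = sqrt(41956136.7661) = 6477.36 m/s

6477.36


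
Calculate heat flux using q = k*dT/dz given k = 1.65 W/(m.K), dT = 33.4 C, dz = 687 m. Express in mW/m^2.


q = k * dT / dz * 1000
= 1.65 * 33.4 / 687 * 1000
= 0.080218 * 1000
= 80.2183 mW/m^2

80.2183


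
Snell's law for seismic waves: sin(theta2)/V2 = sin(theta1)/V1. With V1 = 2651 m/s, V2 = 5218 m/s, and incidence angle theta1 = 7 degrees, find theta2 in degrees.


sin(theta1) = sin(7 deg) = 0.121869
sin(theta2) = V2/V1 * sin(theta1) = 5218/2651 * 0.121869 = 0.239877
theta2 = arcsin(0.239877) = 13.8793 degrees

13.8793


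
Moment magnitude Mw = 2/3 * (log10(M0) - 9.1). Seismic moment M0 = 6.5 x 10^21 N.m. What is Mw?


log10(M0) = log10(6.5 x 10^21) = 21.8129
Mw = 2/3 * (21.8129 - 9.1)
= 2/3 * 12.7129
= 8.48

8.48


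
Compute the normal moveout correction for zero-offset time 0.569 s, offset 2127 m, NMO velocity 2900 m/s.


x/Vnmo = 2127/2900 = 0.733448
(x/Vnmo)^2 = 0.537946
t0^2 = 0.323761
sqrt(0.323761 + 0.537946) = 0.928282
dt = 0.928282 - 0.569 = 0.359282

0.359282


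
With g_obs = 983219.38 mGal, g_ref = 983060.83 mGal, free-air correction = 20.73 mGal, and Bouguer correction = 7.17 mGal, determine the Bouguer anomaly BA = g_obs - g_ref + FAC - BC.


BA = g_obs - g_ref + FAC - BC
= 983219.38 - 983060.83 + 20.73 - 7.17
= 172.11 mGal

172.11


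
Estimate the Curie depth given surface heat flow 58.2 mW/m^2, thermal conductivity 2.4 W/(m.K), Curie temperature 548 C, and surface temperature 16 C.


T_Curie - T_surf = 548 - 16 = 532 C
Convert q to W/m^2: 58.2 mW/m^2 = 0.0582 W/m^2
d = 532 * 2.4 / 0.0582 = 21938.14 m

21938.14


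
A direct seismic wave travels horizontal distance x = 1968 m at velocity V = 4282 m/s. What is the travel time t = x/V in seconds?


t = x / V
= 1968 / 4282
= 0.4596 s

0.4596


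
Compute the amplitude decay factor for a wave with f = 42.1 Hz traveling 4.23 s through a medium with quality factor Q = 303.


pi*f*t/Q = pi*42.1*4.23/303 = 1.846417
A/A0 = exp(-1.846417) = 0.157802

0.157802


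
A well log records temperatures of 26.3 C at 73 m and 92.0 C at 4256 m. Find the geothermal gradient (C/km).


dT = 92.0 - 26.3 = 65.7 C
dz = 4256 - 73 = 4183 m
gradient = dT/dz * 1000 = 65.7/4183 * 1000 = 15.7064 C/km

15.7064


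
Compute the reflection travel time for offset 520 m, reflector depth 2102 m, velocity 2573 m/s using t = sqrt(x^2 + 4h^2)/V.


x^2 + 4h^2 = 520^2 + 4*2102^2 = 270400 + 17673616 = 17944016
sqrt(17944016) = 4236.0378
t = 4236.0378 / 2573 = 1.6463 s

1.6463


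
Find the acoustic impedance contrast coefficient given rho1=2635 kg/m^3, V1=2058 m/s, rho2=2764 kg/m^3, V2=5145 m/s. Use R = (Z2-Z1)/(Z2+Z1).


Z1 = 2635 * 2058 = 5422830
Z2 = 2764 * 5145 = 14220780
R = (14220780 - 5422830) / (14220780 + 5422830) = 8797950 / 19643610 = 0.4479

0.4479


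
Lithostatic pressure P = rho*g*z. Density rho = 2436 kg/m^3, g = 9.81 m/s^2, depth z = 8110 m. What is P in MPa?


P = rho * g * z / 1e6
= 2436 * 9.81 * 8110 / 1e6
= 193805967.6 / 1e6
= 193.806 MPa

193.806


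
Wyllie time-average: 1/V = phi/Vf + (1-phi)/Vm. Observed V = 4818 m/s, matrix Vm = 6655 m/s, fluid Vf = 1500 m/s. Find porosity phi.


1/V - 1/Vm = 1/4818 - 1/6655 = 5.729e-05
1/Vf - 1/Vm = 1/1500 - 1/6655 = 0.0005164
phi = 5.729e-05 / 0.0005164 = 0.1109

0.1109


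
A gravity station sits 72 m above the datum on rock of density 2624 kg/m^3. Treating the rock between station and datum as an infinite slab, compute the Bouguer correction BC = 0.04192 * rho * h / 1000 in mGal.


BC = 0.04192 * rho * h / 1000
= 0.04192 * 2624 * 72 / 1000
= 7.9199 mGal

7.9199


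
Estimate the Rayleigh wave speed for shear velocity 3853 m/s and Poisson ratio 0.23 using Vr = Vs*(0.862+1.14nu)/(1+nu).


Numerator factor = 0.862 + 1.14*0.23 = 1.1242
Denominator = 1 + 0.23 = 1.23
Vr = 3853 * 1.1242 / 1.23 = 3521.58 m/s

3521.58


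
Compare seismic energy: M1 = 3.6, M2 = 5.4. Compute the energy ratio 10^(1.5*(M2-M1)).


M2 - M1 = 5.4 - 3.6 = 1.8
1.5 * 1.8 = 2.7
ratio = 10^2.7 = 501.19

501.19
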